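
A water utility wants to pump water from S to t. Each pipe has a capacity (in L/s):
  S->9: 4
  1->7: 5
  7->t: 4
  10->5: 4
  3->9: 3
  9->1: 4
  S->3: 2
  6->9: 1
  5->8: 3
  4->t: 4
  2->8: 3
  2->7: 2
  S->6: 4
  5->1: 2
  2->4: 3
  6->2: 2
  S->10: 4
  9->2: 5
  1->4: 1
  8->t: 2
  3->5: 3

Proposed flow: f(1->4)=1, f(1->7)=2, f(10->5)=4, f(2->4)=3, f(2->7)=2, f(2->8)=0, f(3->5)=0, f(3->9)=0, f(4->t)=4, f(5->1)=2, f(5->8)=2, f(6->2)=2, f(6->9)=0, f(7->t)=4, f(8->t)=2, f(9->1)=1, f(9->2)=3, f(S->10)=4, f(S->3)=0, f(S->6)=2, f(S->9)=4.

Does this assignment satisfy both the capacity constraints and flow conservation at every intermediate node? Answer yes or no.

Yes

Every edge has 0 ≤ f(e) ≤ cap(e).
At each intermediate node, inflow equals outflow.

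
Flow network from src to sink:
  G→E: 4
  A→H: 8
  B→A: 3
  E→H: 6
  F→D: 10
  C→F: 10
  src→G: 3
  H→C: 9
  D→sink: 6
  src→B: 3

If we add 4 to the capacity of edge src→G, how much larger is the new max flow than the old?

0

Original max flow = 6.
Even with extra capacity on src→G, another cut of capacity 6 remains binding.
New max flow = 6. Increase = 0.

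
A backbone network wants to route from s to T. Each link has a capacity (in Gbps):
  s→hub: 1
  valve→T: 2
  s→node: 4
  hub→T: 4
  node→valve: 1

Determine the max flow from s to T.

2

Augment s→hub→T: bottleneck 1. Total 1.
Augment s→node→valve→T: bottleneck 1. Total 2.
No augmenting path remains in the residual graph.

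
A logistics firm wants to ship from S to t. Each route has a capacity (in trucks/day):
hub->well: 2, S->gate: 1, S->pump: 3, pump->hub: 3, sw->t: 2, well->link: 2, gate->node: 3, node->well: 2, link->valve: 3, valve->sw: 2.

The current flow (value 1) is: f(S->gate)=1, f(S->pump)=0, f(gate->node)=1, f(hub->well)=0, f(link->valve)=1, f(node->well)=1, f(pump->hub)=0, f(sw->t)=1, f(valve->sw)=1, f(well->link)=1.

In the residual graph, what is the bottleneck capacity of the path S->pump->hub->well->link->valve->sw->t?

1

Residual capacities along the path: S->pump: 3, pump->hub: 3, hub->well: 2, well->link: 1, link->valve: 2, valve->sw: 1, sw->t: 1.
Minimum is 1.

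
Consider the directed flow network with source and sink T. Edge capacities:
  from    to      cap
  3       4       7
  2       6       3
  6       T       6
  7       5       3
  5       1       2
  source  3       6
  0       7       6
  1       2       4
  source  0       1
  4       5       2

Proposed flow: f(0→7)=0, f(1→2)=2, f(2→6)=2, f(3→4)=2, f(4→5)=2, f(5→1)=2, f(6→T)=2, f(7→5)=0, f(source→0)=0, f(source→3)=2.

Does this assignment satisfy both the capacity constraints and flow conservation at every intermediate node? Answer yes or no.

Every edge has 0 ≤ f(e) ≤ cap(e).
At each intermediate node, inflow equals outflow.

Yes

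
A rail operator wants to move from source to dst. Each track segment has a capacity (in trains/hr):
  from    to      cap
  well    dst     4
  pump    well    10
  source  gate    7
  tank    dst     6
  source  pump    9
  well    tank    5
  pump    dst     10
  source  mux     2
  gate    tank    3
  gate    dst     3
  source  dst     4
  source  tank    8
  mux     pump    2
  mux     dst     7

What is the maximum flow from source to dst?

Augment source→dst: bottleneck 4. Total 4.
Augment source→gate→dst: bottleneck 3. Total 7.
Augment source→mux→dst: bottleneck 2. Total 9.
Augment source→pump→dst: bottleneck 9. Total 18.
Augment source→tank→dst: bottleneck 6. Total 24.
No augmenting path remains in the residual graph.

24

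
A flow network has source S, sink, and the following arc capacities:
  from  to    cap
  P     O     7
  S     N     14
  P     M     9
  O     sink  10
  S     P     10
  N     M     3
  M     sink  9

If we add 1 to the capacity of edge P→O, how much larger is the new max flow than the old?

0

Original max flow = 13.
Edge P→O does not cross the min cut (source side {N, S}), so extra capacity there cannot help.
New max flow = 13. Increase = 0.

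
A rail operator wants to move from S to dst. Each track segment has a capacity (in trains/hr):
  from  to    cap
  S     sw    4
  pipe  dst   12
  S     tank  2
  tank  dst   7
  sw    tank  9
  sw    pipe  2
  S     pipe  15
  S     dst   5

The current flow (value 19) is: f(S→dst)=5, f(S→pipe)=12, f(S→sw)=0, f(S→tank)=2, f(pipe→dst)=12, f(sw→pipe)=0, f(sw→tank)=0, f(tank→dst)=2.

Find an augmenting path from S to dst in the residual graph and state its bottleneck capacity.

S→sw→tank→dst, bottleneck 4

Residual along S→sw→tank→dst: S→sw: 4, sw→tank: 9, tank→dst: 5.
Bottleneck = min = 4.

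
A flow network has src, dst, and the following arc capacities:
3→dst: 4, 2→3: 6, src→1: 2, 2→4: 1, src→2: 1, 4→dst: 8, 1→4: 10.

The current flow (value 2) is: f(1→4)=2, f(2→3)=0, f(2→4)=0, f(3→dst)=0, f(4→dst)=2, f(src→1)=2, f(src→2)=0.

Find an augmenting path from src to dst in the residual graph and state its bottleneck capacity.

src→2→4→dst, bottleneck 1

Residual along src→2→4→dst: src→2: 1, 2→4: 1, 4→dst: 6.
Bottleneck = min = 1.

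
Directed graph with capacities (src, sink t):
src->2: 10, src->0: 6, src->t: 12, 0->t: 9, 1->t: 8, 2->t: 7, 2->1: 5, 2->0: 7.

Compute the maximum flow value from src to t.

Augment src->t: bottleneck 12. Total 12.
Augment src->2->t: bottleneck 7. Total 19.
Augment src->0->t: bottleneck 6. Total 25.
Augment src->2->1->t: bottleneck 3. Total 28.
No augmenting path remains in the residual graph.

28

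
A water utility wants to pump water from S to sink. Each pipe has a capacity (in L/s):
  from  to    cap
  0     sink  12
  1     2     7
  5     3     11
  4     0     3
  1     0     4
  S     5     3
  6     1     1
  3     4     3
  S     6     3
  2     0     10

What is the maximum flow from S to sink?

Augment S→6→1→0→sink: bottleneck 1. Total 1.
Augment S→5→3→4→0→sink: bottleneck 3. Total 4.
No augmenting path remains in the residual graph.

4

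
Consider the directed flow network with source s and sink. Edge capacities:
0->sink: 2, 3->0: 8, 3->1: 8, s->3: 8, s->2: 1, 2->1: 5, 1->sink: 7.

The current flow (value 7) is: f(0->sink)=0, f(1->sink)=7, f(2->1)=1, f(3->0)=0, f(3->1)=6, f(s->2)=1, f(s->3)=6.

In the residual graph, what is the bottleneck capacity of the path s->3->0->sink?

Residual capacities along the path: s->3: 2, 3->0: 8, 0->sink: 2.
Minimum is 2.

2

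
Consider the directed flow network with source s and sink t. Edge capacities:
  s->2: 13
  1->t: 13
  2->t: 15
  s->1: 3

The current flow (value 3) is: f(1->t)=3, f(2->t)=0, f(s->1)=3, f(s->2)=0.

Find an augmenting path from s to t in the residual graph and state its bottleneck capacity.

Residual along s->2->t: s->2: 13, 2->t: 15.
Bottleneck = min = 13.

s->2->t, bottleneck 13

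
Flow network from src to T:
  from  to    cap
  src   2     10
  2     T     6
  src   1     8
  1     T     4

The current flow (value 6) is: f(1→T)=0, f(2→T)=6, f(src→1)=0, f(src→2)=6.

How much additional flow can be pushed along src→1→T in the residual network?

4

Residual capacities along the path: src→1: 8, 1→T: 4.
Minimum is 4.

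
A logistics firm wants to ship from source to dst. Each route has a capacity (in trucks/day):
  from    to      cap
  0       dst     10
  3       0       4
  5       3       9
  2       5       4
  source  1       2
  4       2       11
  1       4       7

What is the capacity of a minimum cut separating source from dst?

2

Max flow = 2 (via 1 augmenting path).
In the residual at optimum, the set reachable from source is {source}.
Cut edges: source→1 (cap 2). Sum = 2.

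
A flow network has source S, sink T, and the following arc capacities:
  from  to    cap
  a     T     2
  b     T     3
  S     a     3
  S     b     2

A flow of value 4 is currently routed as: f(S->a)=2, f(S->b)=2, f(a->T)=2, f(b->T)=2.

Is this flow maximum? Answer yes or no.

Residual reachable from S: {S, a}; T is not reachable.
Saturated cut: S->b, a->T with total capacity 4 = current flow value. Flow is maximum.

Yes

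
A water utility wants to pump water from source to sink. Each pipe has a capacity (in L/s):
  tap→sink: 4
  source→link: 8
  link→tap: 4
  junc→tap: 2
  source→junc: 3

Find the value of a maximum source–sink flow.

Augment source→junc→tap→sink: bottleneck 2. Total 2.
Augment source→link→tap→sink: bottleneck 2. Total 4.
No augmenting path remains in the residual graph.

4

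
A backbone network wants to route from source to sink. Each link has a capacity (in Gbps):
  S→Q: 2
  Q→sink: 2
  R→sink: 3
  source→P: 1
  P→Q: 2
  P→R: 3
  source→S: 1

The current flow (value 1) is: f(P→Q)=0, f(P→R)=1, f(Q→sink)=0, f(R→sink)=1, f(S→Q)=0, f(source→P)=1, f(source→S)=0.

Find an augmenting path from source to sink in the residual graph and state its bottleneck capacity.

source→S→Q→sink, bottleneck 1

Residual along source→S→Q→sink: source→S: 1, S→Q: 2, Q→sink: 2.
Bottleneck = min = 1.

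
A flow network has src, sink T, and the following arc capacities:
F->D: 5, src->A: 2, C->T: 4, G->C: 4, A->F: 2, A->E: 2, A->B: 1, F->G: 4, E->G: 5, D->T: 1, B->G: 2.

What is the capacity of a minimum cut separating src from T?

Max flow = 2 (via 2 augmenting paths).
In the residual at optimum, the set reachable from src is {src}.
Cut edges: src->A (cap 2). Sum = 2.

2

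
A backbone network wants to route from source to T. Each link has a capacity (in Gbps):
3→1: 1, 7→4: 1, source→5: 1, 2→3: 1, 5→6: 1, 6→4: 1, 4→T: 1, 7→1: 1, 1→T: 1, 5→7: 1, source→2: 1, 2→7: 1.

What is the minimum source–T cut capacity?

2

Max flow = 2 (via 2 augmenting paths).
In the residual at optimum, the set reachable from source is {source}.
Cut edges: source→5 (cap 1), source→2 (cap 1). Sum = 2.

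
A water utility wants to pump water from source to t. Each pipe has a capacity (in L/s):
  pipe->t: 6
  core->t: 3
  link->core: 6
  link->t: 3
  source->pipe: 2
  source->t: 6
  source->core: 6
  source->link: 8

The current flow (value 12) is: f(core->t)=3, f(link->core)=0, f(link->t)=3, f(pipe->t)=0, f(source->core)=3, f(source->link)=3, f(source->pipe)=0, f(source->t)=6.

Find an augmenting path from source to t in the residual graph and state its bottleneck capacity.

source->pipe->t, bottleneck 2

Residual along source->pipe->t: source->pipe: 2, pipe->t: 6.
Bottleneck = min = 2.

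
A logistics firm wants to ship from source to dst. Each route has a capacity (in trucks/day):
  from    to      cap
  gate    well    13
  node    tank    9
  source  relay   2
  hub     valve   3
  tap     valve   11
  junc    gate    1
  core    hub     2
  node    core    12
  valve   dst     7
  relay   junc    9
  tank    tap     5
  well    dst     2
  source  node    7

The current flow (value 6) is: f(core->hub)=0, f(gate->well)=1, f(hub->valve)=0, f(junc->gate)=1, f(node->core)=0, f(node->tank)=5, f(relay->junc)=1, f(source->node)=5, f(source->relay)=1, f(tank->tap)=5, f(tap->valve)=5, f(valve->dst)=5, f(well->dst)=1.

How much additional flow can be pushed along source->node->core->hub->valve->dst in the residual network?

2

Residual capacities along the path: source->node: 2, node->core: 12, core->hub: 2, hub->valve: 3, valve->dst: 2.
Minimum is 2.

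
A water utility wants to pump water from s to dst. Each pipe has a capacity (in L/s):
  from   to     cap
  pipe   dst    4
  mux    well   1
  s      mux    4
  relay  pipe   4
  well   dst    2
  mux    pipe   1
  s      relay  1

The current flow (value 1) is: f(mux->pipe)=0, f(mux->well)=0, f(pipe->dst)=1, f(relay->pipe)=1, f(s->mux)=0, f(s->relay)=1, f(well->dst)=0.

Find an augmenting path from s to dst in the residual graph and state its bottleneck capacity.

s->mux->pipe->dst, bottleneck 1

Residual along s->mux->pipe->dst: s->mux: 4, mux->pipe: 1, pipe->dst: 3.
Bottleneck = min = 1.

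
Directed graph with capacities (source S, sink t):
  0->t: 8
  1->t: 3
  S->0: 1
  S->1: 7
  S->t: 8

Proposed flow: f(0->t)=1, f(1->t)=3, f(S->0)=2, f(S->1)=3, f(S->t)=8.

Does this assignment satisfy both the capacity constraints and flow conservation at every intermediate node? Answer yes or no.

Capacity violated on S->0: flow 2 > capacity 1.

No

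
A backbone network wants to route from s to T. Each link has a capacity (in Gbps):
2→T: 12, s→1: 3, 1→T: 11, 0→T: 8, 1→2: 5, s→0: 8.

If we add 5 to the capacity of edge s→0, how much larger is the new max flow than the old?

Original max flow = 11.
Even with extra capacity on s→0, another cut of capacity 11 remains binding.
New max flow = 11. Increase = 0.

0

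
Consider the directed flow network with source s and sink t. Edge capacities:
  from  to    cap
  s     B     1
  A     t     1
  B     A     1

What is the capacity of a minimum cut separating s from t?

Max flow = 1 (via 1 augmenting path).
In the residual at optimum, the set reachable from s is {s}.
Cut edges: s->B (cap 1). Sum = 1.

1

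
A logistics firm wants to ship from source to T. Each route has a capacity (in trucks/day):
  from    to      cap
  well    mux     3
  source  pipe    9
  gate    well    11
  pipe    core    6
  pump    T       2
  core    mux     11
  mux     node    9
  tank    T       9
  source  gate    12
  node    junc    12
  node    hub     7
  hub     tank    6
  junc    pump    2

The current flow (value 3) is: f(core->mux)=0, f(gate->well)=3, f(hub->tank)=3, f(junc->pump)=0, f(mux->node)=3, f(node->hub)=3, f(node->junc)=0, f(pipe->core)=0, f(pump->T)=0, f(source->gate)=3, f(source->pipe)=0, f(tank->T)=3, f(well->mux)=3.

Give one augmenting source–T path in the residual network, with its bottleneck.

Residual along source->pipe->core->mux->node->hub->tank->T: source->pipe: 9, pipe->core: 6, core->mux: 11, mux->node: 6, node->hub: 4, hub->tank: 3, tank->T: 6.
Bottleneck = min = 3.

source->pipe->core->mux->node->hub->tank->T, bottleneck 3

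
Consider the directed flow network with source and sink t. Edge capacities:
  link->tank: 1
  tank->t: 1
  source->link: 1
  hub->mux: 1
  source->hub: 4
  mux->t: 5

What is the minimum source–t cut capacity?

2

Max flow = 2 (via 2 augmenting paths).
In the residual at optimum, the set reachable from source is {hub, source}.
Cut edges: hub->mux (cap 1), source->link (cap 1). Sum = 2.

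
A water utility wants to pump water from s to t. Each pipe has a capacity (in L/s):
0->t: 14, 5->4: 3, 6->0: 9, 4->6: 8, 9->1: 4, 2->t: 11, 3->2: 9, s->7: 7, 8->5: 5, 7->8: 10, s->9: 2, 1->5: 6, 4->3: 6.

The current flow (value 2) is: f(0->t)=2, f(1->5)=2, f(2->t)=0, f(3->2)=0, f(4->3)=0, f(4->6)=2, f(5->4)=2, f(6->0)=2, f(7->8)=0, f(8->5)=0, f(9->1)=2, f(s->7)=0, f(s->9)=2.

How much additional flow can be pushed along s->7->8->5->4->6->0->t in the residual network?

1

Residual capacities along the path: s->7: 7, 7->8: 10, 8->5: 5, 5->4: 1, 4->6: 6, 6->0: 7, 0->t: 12.
Minimum is 1.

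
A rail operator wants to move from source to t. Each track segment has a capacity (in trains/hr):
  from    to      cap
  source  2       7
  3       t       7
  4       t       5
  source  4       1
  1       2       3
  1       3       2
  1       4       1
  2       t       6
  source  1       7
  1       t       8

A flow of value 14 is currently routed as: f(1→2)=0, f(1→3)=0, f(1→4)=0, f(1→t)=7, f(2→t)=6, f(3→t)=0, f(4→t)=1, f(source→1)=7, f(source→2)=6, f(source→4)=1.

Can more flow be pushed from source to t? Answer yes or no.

Residual reachable from source: {2, source}; t is not reachable.
Saturated cut: source→1, source→4, 2→t with total capacity 14 = current flow value. Flow is maximum.

No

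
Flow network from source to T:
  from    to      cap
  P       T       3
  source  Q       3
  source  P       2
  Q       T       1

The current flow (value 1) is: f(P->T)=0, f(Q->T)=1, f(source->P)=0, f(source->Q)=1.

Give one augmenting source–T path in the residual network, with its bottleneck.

Residual along source->P->T: source->P: 2, P->T: 3.
Bottleneck = min = 2.

source->P->T, bottleneck 2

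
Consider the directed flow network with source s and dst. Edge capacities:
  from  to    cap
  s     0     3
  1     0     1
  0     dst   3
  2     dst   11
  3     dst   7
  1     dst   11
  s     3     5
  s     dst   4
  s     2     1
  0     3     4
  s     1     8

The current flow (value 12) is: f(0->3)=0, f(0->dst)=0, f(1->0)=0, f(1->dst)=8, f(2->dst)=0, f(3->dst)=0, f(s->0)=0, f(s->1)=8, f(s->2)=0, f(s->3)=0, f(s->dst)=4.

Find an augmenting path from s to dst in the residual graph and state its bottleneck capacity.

s->0->dst, bottleneck 3

Residual along s->0->dst: s->0: 3, 0->dst: 3.
Bottleneck = min = 3.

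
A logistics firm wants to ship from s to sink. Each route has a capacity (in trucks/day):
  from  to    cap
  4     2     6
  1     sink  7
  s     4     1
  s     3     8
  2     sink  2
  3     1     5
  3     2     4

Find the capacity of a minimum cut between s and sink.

Max flow = 7 (via 2 augmenting paths).
In the residual at optimum, the set reachable from s is {2, 3, 4, s}.
Cut edges: 3->1 (cap 5), 2->sink (cap 2). Sum = 7.

7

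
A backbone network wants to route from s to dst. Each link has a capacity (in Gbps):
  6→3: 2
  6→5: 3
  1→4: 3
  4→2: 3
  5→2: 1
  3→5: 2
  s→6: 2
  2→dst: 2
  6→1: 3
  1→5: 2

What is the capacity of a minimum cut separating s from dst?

Max flow = 2 (via 2 augmenting paths).
In the residual at optimum, the set reachable from s is {s}.
Cut edges: s→6 (cap 2). Sum = 2.

2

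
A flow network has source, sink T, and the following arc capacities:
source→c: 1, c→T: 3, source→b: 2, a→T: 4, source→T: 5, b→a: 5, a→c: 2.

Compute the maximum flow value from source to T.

Augment source→T: bottleneck 5. Total 5.
Augment source→c→T: bottleneck 1. Total 6.
Augment source→b→a→T: bottleneck 2. Total 8.
No augmenting path remains in the residual graph.

8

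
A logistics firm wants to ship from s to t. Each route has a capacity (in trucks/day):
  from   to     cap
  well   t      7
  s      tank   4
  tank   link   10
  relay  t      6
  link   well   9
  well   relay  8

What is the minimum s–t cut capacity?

4

Max flow = 4 (via 1 augmenting path).
In the residual at optimum, the set reachable from s is {s}.
Cut edges: s→tank (cap 4). Sum = 4.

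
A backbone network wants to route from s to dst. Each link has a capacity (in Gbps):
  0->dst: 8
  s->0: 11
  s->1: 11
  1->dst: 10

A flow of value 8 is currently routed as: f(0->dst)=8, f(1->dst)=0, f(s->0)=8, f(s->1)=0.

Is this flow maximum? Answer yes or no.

No

Residual path s->1->dst has bottleneck 10 > 0.
Pushing 10 along it raises the flow to 18, so the given flow is not maximum.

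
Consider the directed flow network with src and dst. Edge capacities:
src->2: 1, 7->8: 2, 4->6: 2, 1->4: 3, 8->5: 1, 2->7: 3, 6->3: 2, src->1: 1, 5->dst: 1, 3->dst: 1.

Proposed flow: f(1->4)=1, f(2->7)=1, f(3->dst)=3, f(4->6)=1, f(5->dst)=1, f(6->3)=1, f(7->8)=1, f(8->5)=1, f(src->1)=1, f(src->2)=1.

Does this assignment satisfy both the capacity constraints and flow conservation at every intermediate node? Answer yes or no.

No

Capacity violated on 3->dst: flow 3 > capacity 1.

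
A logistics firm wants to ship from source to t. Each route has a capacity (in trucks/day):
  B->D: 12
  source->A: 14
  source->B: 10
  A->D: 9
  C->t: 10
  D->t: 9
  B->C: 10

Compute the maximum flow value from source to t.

19

Augment source->A->D->t: bottleneck 9. Total 9.
Augment source->B->C->t: bottleneck 10. Total 19.
No augmenting path remains in the residual graph.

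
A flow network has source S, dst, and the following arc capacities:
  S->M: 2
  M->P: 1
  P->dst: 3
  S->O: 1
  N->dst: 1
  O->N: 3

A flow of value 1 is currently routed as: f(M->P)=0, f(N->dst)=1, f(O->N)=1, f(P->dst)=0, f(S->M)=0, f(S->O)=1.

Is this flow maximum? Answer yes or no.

No

Residual path S->M->P->dst has bottleneck 1 > 0.
Pushing 1 along it raises the flow to 2, so the given flow is not maximum.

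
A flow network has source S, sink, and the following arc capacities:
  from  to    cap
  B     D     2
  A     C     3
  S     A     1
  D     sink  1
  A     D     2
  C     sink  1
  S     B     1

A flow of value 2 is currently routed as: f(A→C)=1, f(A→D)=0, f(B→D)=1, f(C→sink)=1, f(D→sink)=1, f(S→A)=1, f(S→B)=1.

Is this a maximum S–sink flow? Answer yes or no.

Residual reachable from S: {S}; sink is not reachable.
Saturated cut: S→B, S→A with total capacity 2 = current flow value. Flow is maximum.

Yes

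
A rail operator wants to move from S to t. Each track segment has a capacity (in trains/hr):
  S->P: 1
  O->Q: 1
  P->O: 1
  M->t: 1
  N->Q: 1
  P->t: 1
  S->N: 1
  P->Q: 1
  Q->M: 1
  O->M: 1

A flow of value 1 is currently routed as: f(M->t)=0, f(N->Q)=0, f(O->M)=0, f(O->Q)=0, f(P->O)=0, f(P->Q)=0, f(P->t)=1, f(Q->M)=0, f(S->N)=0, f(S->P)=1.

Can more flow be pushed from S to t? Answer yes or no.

Yes

Residual path S->N->Q->M->t has bottleneck 1 > 0.
Pushing 1 along it raises the flow to 2, so the given flow is not maximum.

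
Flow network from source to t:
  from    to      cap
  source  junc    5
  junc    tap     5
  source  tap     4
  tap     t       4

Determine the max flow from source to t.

4

Augment source→tap→t: bottleneck 4. Total 4.
No augmenting path remains in the residual graph.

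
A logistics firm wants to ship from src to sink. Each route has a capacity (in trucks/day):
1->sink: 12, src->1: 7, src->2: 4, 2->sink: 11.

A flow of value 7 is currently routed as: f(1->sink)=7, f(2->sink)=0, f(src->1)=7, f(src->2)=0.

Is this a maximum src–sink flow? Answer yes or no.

No

Residual path src->2->sink has bottleneck 4 > 0.
Pushing 4 along it raises the flow to 11, so the given flow is not maximum.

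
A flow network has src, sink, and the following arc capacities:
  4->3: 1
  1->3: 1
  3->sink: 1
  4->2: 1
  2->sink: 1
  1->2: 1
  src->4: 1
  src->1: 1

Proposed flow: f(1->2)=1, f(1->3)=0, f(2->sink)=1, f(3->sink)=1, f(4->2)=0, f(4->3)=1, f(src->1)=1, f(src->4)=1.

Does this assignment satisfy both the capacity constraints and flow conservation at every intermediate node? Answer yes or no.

Every edge has 0 ≤ f(e) ≤ cap(e).
At each intermediate node, inflow equals outflow.

Yes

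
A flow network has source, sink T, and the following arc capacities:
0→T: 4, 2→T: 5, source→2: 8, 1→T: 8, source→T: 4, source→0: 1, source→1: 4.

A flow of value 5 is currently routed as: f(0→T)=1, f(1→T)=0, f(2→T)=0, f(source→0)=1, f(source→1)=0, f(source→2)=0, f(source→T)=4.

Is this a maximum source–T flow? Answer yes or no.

Residual path source→2→T has bottleneck 5 > 0.
Pushing 5 along it raises the flow to 10, so the given flow is not maximum.

No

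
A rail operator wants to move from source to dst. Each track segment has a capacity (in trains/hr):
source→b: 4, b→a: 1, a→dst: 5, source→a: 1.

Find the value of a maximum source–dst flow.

2

Augment source→a→dst: bottleneck 1. Total 1.
Augment source→b→a→dst: bottleneck 1. Total 2.
No augmenting path remains in the residual graph.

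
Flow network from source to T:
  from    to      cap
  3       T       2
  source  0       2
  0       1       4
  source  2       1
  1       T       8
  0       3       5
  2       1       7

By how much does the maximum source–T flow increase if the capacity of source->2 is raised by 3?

Original max flow = 3.
After raising cap(source->2), augmenting paths through that edge carry 3 more units.
New max flow = 6. Increase = 3.

3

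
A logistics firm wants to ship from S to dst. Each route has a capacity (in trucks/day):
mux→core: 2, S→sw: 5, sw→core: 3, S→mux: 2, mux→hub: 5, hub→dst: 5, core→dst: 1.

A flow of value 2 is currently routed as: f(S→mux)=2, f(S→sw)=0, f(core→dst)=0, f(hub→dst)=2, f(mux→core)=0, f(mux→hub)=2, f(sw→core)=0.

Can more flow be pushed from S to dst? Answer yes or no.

Yes

Residual path S→sw→core→dst has bottleneck 1 > 0.
Pushing 1 along it raises the flow to 3, so the given flow is not maximum.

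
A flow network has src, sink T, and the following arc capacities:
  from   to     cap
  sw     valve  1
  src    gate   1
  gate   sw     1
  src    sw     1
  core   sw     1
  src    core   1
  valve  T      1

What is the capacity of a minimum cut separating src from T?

1

Max flow = 1 (via 1 augmenting path).
In the residual at optimum, the set reachable from src is {core, gate, src, sw}.
Cut edges: sw→valve (cap 1). Sum = 1.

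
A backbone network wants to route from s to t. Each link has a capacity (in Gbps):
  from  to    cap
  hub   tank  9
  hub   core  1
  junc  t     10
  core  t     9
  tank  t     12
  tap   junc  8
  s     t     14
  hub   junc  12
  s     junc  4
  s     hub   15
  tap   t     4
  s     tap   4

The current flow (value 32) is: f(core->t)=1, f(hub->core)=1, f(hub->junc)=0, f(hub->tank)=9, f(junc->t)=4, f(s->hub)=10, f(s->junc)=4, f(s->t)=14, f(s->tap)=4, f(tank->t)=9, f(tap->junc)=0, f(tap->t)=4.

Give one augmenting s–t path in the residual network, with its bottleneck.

s->hub->junc->t, bottleneck 5

Residual along s->hub->junc->t: s->hub: 5, hub->junc: 12, junc->t: 6.
Bottleneck = min = 5.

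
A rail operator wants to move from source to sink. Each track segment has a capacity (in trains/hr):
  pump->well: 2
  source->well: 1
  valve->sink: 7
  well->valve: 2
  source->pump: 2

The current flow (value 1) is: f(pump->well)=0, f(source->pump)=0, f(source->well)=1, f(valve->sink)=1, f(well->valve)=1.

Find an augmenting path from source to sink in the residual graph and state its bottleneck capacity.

source->pump->well->valve->sink, bottleneck 1

Residual along source->pump->well->valve->sink: source->pump: 2, pump->well: 2, well->valve: 1, valve->sink: 6.
Bottleneck = min = 1.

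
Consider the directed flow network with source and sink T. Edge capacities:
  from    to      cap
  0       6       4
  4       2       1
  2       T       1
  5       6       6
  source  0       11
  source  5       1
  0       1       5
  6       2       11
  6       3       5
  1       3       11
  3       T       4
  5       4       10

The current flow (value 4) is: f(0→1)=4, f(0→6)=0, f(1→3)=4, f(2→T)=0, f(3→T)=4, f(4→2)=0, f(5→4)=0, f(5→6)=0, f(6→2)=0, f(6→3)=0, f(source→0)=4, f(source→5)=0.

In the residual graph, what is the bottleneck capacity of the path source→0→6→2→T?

Residual capacities along the path: source→0: 7, 0→6: 4, 6→2: 11, 2→T: 1.
Minimum is 1.

1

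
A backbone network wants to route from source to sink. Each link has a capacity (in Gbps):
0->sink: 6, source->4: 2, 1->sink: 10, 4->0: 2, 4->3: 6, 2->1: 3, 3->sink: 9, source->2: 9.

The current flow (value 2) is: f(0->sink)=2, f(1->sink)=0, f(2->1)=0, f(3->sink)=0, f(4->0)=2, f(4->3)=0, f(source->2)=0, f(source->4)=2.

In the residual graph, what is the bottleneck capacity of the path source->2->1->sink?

3

Residual capacities along the path: source->2: 9, 2->1: 3, 1->sink: 10.
Minimum is 3.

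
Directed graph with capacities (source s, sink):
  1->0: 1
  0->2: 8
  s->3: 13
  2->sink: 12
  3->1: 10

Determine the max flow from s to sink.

1

Augment s->3->1->0->2->sink: bottleneck 1. Total 1.
No augmenting path remains in the residual graph.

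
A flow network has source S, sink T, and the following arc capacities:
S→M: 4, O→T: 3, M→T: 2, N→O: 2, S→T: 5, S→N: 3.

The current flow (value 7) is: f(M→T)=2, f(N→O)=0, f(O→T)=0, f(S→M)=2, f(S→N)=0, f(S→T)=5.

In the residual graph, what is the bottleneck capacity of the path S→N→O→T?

2

Residual capacities along the path: S→N: 3, N→O: 2, O→T: 3.
Minimum is 2.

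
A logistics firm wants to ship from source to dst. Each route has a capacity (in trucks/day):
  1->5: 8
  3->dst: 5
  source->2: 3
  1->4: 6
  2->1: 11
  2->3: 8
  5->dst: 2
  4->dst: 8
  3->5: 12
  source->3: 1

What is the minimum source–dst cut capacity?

4

Max flow = 4 (via 2 augmenting paths).
In the residual at optimum, the set reachable from source is {source}.
Cut edges: source->2 (cap 3), source->3 (cap 1). Sum = 4.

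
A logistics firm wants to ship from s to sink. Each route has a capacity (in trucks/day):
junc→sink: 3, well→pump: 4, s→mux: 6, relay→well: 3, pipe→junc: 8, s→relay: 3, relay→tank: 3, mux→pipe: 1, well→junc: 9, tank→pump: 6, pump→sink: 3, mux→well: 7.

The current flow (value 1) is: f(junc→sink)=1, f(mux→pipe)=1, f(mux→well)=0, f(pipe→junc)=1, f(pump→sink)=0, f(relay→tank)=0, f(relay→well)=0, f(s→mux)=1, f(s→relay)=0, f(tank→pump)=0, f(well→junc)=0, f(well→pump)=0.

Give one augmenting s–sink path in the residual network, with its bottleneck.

s→mux→well→junc→sink, bottleneck 2

Residual along s→mux→well→junc→sink: s→mux: 5, mux→well: 7, well→junc: 9, junc→sink: 2.
Bottleneck = min = 2.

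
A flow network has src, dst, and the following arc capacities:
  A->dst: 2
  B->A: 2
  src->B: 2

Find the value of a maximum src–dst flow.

2

Augment src->B->A->dst: bottleneck 2. Total 2.
No augmenting path remains in the residual graph.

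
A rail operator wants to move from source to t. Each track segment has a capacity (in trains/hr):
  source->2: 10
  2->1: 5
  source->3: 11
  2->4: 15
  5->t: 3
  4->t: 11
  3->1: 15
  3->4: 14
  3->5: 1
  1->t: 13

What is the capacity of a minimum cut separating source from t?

21

Max flow = 21 (via 3 augmenting paths).
In the residual at optimum, the set reachable from source is {source}.
Cut edges: source->2 (cap 10), source->3 (cap 11). Sum = 21.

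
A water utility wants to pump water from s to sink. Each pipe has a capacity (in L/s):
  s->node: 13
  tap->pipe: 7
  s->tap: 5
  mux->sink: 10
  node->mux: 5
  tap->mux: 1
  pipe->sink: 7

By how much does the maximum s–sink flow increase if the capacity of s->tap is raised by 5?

3

Original max flow = 10.
After raising cap(s->tap), augmenting paths through that edge carry 3 more units.
New max flow = 13. Increase = 3.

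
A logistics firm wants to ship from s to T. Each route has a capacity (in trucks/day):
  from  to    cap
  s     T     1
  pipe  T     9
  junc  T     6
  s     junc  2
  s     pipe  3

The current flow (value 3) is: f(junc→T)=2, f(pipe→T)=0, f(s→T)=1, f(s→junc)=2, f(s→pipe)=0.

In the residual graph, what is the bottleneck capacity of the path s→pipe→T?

3

Residual capacities along the path: s→pipe: 3, pipe→T: 9.
Minimum is 3.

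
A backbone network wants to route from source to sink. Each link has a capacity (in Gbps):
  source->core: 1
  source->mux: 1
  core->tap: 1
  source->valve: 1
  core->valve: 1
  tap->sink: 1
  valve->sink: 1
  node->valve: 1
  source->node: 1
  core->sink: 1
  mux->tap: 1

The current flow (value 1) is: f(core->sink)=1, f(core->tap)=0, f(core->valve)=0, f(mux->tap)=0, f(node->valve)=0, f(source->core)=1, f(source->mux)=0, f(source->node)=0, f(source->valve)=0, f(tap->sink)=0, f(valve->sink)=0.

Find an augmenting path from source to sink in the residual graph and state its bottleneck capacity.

source->valve->sink, bottleneck 1

Residual along source->valve->sink: source->valve: 1, valve->sink: 1.
Bottleneck = min = 1.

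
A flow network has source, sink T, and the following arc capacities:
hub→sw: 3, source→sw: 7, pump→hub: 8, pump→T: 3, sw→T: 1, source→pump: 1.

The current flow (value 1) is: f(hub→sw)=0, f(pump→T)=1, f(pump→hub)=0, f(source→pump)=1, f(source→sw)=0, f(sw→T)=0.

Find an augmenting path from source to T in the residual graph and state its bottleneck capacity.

source→sw→T, bottleneck 1

Residual along source→sw→T: source→sw: 7, sw→T: 1.
Bottleneck = min = 1.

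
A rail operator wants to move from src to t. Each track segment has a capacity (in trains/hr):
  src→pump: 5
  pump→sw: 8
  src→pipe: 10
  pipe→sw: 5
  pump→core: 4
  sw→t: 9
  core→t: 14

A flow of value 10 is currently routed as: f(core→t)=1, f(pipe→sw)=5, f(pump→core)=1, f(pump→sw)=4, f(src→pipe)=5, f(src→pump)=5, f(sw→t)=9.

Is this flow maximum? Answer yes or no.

Yes

Residual reachable from src: {pipe, src}; t is not reachable.
Saturated cut: src→pump, pipe→sw with total capacity 10 = current flow value. Flow is maximum.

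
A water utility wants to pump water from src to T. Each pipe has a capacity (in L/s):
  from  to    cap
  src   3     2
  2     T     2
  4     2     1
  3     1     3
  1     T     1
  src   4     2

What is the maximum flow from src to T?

Augment src→3→1→T: bottleneck 1. Total 1.
Augment src→4→2→T: bottleneck 1. Total 2.
No augmenting path remains in the residual graph.

2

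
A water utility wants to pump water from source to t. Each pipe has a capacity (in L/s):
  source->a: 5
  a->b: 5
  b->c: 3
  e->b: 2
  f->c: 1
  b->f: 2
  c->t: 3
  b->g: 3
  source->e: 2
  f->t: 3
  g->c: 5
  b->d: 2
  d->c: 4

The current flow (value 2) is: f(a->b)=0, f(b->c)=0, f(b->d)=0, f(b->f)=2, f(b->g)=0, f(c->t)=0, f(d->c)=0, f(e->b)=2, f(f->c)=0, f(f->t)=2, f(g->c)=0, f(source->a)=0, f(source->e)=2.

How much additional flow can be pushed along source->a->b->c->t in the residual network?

Residual capacities along the path: source->a: 5, a->b: 5, b->c: 3, c->t: 3.
Minimum is 3.

3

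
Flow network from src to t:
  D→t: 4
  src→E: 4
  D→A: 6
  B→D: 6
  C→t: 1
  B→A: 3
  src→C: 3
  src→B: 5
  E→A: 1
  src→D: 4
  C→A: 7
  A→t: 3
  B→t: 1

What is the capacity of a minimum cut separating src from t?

Max flow = 9 (via 5 augmenting paths).
In the residual at optimum, the set reachable from src is {A, B, C, D, E, src}.
Cut edges: B→t (cap 1), D→t (cap 4), C→t (cap 1), A→t (cap 3). Sum = 9.

9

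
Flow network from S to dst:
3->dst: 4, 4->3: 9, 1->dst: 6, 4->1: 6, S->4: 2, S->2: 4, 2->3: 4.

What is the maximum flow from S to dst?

6

Augment S->4->1->dst: bottleneck 2. Total 2.
Augment S->2->3->dst: bottleneck 4. Total 6.
No augmenting path remains in the residual graph.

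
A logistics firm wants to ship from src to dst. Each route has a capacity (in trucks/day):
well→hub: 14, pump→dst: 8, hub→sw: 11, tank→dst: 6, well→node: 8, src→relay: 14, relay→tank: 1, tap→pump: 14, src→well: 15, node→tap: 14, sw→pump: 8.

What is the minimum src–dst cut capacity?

9

Max flow = 9 (via 2 augmenting paths).
In the residual at optimum, the set reachable from src is {hub, node, pump, relay, src, sw, tap, well}.
Cut edges: relay→tank (cap 1), pump→dst (cap 8). Sum = 9.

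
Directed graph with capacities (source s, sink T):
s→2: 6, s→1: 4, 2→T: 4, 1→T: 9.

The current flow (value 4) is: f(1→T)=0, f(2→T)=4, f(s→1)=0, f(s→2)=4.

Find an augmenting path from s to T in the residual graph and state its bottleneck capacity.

s→1→T, bottleneck 4

Residual along s→1→T: s→1: 4, 1→T: 9.
Bottleneck = min = 4.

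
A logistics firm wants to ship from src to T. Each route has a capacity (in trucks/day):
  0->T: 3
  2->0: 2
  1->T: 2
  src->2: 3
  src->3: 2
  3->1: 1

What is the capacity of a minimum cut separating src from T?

3

Max flow = 3 (via 2 augmenting paths).
In the residual at optimum, the set reachable from src is {2, 3, src}.
Cut edges: 2->0 (cap 2), 3->1 (cap 1). Sum = 3.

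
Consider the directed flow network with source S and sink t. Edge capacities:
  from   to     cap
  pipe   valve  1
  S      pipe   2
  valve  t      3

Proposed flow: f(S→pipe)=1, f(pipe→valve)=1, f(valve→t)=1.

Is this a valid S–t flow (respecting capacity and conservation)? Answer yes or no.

Yes

Every edge has 0 ≤ f(e) ≤ cap(e).
At each intermediate node, inflow equals outflow.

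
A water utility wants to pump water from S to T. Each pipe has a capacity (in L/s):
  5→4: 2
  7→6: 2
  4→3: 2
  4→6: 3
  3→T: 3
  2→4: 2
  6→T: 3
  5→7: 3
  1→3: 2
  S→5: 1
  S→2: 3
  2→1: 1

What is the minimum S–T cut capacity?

Max flow = 4 (via 3 augmenting paths).
In the residual at optimum, the set reachable from S is {S}.
Cut edges: S→5 (cap 1), S→2 (cap 3). Sum = 4.

4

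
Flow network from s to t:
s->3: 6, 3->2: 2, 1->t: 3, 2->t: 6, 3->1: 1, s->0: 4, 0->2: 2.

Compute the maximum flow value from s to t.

5

Augment s->3->1->t: bottleneck 1. Total 1.
Augment s->3->2->t: bottleneck 2. Total 3.
Augment s->0->2->t: bottleneck 2. Total 5.
No augmenting path remains in the residual graph.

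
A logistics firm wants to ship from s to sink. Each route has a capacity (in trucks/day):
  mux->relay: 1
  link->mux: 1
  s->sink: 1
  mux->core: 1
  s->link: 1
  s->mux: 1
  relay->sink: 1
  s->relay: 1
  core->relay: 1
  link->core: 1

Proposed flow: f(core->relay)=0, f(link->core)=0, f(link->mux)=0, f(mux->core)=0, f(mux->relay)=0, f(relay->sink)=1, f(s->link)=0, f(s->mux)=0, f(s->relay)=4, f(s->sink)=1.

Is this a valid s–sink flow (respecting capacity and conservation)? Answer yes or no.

No

Capacity violated on s->relay: flow 4 > capacity 1.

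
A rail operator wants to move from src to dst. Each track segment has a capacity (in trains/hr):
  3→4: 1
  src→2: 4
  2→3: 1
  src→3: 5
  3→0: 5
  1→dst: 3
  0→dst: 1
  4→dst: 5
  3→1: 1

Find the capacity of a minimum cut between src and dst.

3

Max flow = 3 (via 3 augmenting paths).
In the residual at optimum, the set reachable from src is {0, 2, 3, src}.
Cut edges: 3→4 (cap 1), 3→1 (cap 1), 0→dst (cap 1). Sum = 3.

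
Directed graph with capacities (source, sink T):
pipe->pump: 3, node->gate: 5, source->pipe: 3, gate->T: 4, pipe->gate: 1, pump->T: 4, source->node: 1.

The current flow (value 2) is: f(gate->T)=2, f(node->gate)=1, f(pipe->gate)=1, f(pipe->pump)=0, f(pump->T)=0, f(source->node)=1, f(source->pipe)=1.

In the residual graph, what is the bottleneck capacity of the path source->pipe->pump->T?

2

Residual capacities along the path: source->pipe: 2, pipe->pump: 3, pump->T: 4.
Minimum is 2.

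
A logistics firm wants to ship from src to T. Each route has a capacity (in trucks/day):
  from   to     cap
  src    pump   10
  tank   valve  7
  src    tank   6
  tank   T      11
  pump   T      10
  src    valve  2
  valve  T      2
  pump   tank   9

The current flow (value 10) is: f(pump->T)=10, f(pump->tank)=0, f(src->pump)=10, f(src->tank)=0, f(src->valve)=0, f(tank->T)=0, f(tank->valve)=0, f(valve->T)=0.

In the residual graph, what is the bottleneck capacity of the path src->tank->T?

6

Residual capacities along the path: src->tank: 6, tank->T: 11.
Minimum is 6.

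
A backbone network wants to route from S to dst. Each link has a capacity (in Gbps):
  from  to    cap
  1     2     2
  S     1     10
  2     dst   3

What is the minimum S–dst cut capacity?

2

Max flow = 2 (via 1 augmenting path).
In the residual at optimum, the set reachable from S is {1, S}.
Cut edges: 1→2 (cap 2). Sum = 2.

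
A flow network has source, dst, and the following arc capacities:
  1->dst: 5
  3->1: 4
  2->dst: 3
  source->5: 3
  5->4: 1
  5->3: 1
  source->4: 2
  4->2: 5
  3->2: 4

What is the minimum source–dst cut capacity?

Max flow = 4 (via 3 augmenting paths).
In the residual at optimum, the set reachable from source is {5, source}.
Cut edges: source->4 (cap 2), 5->4 (cap 1), 5->3 (cap 1). Sum = 4.

4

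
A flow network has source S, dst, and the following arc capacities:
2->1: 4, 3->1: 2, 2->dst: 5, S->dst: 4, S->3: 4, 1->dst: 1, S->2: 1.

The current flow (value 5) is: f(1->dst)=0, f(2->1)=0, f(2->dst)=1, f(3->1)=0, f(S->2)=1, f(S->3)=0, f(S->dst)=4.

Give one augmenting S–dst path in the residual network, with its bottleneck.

S->3->1->dst, bottleneck 1

Residual along S->3->1->dst: S->3: 4, 3->1: 2, 1->dst: 1.
Bottleneck = min = 1.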